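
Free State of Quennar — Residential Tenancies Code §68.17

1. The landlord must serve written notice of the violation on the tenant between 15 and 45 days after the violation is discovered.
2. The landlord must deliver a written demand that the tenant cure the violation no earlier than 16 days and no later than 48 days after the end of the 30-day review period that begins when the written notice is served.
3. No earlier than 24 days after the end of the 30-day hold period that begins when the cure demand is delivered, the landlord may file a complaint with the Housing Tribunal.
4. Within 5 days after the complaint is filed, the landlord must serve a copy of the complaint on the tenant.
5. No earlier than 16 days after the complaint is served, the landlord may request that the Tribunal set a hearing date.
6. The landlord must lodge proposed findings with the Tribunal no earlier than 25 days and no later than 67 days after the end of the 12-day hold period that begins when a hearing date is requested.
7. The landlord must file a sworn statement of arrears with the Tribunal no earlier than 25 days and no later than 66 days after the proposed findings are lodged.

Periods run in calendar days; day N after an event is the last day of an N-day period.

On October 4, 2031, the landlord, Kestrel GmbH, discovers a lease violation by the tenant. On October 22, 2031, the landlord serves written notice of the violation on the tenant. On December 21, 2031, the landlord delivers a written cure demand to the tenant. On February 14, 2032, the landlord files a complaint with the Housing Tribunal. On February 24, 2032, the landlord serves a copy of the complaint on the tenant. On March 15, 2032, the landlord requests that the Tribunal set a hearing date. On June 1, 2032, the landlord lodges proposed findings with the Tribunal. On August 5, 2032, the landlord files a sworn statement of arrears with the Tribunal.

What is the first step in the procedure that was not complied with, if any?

Step 1: the window is 15–45 days after October 4, 2031 (when the violation is discovered), so October 19, 2031 through November 18, 2031; October 22, 2031 falls inside that range.
Step 2: the window is 16–48 days after November 21, 2031 (end of the 30-day review period, which began when the written notice is served on October 22, 2031), so December 7, 2031 through January 8, 2032; December 21, 2031 falls inside that range.
Step 3: the earliest permitted date is 24 days after January 20, 2032 (end of the 30-day hold period, which began when the cure demand is delivered on December 21, 2031), i.e. February 13, 2032; done February 14, 2032, after the minimum wait.
Step 4: 5 days after February 14, 2032 (when the complaint is filed) is February 19, 2032; not done until February 24, 2032, 5 days after the deadline.
No need to go further; step 4 was not satisfied.

Step 4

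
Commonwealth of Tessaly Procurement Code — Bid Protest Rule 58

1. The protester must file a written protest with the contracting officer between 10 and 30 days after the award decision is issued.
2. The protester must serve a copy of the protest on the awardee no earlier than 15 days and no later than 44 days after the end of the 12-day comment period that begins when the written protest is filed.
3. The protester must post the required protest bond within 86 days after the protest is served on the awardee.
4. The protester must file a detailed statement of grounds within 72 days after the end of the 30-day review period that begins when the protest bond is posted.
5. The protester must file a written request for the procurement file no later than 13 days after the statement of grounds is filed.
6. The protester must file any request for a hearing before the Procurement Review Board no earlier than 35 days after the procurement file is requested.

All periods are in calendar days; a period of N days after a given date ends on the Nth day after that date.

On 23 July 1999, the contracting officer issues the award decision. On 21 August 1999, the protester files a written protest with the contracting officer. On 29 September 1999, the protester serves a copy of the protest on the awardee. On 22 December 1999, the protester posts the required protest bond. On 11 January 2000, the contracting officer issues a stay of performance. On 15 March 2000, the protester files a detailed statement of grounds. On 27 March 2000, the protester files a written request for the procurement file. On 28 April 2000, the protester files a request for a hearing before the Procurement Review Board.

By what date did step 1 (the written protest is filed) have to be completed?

22 August 1999

Step 1 runs from 23 July 1999, when the award decision is issued. The window is 10–30 days after 23 July 1999; it closes on 22 August 1999.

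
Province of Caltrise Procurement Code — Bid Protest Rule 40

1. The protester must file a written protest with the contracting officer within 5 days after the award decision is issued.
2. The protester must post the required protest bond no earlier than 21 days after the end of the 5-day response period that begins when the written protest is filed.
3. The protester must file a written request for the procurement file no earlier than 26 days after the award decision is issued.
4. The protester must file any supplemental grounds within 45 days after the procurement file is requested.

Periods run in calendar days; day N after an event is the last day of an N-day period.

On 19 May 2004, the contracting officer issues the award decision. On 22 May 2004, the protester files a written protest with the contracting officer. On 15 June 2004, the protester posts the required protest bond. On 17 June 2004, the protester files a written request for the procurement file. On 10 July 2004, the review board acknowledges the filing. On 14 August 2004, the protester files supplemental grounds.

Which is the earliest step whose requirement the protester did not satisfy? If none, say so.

Step 1: 5 days after 19 May 2004 (when the award decision is issued) is 24 May 2004; completed 22 May 2004, before the deadline.
Step 2: the earliest permitted date is 21 days after 27 May 2004 (end of the 5-day response period, which began when the written protest is filed on 22 May 2004), i.e. 17 June 2004; acted on 15 June 2004, 2 days prematurely.

Step 2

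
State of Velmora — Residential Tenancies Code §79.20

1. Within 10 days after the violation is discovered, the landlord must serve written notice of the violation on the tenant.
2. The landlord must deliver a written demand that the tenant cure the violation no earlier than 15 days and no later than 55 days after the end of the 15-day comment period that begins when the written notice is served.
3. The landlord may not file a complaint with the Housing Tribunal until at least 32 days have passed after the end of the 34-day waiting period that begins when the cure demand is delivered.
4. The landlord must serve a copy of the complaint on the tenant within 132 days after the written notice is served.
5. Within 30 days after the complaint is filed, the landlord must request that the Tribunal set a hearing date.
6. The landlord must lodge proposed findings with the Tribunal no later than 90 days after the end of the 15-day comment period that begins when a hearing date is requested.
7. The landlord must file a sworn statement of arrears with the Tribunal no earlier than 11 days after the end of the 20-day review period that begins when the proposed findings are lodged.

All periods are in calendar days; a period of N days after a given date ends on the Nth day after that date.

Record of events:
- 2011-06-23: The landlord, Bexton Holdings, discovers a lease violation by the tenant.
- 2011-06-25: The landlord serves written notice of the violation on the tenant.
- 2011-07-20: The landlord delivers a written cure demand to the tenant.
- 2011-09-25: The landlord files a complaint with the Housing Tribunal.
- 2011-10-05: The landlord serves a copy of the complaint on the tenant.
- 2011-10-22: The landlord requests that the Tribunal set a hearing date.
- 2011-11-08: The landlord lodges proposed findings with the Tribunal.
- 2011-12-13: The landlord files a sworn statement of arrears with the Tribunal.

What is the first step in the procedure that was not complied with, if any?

Step 1 — counting 10 days from 2011-06-23 (when the violation is discovered) gives a deadline of 2011-07-03; done 2011-06-25 — timely.
Step 2 — 15 and 55 days from 2011-07-10 (end of the 15-day comment period, which began when the written notice is served on 2011-06-25) are 2011-07-25 and 2011-09-03 respectively; 2011-07-20 is 5 days too early.

Step 2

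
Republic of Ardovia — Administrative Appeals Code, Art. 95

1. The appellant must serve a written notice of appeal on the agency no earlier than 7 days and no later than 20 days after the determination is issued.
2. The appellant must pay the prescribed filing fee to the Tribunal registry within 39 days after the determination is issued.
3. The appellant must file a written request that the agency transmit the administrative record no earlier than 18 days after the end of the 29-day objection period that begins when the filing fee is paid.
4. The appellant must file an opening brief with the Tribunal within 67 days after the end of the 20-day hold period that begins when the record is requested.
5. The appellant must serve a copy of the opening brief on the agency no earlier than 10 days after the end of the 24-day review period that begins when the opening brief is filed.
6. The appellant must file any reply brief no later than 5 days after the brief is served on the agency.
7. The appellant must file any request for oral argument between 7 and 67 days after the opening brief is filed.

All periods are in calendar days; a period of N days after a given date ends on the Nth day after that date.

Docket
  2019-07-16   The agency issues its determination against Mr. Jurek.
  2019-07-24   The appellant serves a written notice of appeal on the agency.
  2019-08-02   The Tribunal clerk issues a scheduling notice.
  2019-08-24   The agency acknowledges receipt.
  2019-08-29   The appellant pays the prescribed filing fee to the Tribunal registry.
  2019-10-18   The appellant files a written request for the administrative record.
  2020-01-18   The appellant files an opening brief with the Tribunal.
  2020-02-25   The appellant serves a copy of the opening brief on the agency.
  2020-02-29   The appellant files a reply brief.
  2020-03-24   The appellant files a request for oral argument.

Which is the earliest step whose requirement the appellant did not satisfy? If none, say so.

Step 2

(1) the permitted window runs from 2019-07-16 + 7 = 2019-07-23 to 2019-07-16 + 20 = 2019-08-05; done 2019-07-24 — within the window.
(2) due by 2019-07-16 + 39 days = 2019-08-24; not done until 2019-08-29, 5 days after the deadline.
No need to go further; step 2 was not satisfied.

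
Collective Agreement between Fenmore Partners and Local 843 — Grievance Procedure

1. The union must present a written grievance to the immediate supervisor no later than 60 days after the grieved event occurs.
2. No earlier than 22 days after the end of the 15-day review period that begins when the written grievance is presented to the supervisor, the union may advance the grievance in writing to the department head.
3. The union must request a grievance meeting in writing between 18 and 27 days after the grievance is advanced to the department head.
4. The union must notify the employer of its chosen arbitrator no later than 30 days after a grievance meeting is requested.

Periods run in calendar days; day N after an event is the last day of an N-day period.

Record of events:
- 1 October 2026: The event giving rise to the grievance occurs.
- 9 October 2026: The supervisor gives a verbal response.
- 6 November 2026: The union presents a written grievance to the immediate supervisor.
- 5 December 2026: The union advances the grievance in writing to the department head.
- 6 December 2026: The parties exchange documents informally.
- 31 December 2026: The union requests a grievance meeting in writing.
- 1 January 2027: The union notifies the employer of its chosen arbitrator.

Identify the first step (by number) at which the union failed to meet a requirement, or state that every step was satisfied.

Step 1 — counting 60 days from 1 October 2026 (when the grieved event occurs) gives a deadline of 30 November 2026; done 6 November 2026 — timely.
Step 2 — must wait 22 days from 21 November 2026 (end of the 15-day review period, which began when the written grievance is presented to the supervisor on 6 November 2026), so not before 13 December 2026; done 5 December 2026 — 8 days too early.
The procedure was therefore not followed at step 2.

Step 2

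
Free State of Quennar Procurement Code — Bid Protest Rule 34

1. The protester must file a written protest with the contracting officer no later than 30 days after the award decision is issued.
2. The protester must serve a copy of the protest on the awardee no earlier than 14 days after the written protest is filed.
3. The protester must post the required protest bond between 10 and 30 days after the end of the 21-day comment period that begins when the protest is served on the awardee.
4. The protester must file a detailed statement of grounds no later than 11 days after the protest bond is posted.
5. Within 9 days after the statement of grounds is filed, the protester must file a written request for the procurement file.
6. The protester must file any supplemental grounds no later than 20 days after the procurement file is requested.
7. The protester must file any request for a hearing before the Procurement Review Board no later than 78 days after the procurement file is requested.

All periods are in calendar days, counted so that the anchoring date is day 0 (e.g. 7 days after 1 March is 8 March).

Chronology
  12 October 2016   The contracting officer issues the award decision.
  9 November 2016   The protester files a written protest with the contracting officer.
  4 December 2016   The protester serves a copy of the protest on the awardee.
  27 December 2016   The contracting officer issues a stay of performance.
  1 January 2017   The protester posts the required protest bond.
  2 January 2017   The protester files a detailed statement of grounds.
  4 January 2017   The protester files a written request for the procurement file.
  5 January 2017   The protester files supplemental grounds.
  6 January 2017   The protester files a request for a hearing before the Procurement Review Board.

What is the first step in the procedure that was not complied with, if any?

Step 1: 30 days after 12 October 2016 (when the award decision is issued) is 11 November 2016; 9 November 2016 is within that limit.
Step 2: the earliest permitted date is 14 days after 9 November 2016 (when the written protest is filed), i.e. 23 November 2016; done 4 December 2016 — permitted.
Step 3: the window is 10–30 days after 25 December 2016 (end of the 21-day comment period, which began when the protest is served on the awardee on 4 December 2016), so 4 January 2017 through 24 January 2017; done 1 January 2017 — 3 days before the window opened.

Step 3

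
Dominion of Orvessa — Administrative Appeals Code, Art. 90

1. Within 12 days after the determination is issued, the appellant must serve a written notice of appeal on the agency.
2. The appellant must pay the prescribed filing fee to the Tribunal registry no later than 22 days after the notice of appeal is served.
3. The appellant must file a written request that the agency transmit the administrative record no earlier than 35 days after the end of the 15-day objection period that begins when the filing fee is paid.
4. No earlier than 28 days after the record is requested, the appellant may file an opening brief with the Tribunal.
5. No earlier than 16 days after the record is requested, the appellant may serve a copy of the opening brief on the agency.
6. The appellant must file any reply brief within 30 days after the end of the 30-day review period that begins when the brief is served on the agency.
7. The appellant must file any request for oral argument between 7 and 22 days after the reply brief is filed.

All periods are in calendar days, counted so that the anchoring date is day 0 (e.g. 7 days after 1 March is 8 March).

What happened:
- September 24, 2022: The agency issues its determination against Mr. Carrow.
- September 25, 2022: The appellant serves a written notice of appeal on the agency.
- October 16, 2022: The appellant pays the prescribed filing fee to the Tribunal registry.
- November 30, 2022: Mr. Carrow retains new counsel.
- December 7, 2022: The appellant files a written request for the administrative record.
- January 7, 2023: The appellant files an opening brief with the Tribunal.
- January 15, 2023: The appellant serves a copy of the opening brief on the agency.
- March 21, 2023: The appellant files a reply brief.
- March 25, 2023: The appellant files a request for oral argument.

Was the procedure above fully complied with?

Step 1: 12 days after September 24, 2022 (when the determination is issued) is October 6, 2022; completed September 25, 2022, before the deadline.
Step 2: 22 days after September 25, 2022 (when the notice of appeal is served) is October 17, 2022; completed October 16, 2022, before the deadline.
Step 3: the earliest permitted date is 35 days after October 31, 2022 (end of the 15-day objection period, which began when the filing fee is paid on October 16, 2022), i.e. December 5, 2022; done December 7, 2022, after the minimum wait.
Step 4: the earliest permitted date is 28 days after December 7, 2022 (when the record is requested), i.e. January 4, 2023; done January 7, 2023 — permitted.
Step 5: the earliest permitted date is 16 days after December 7, 2022 (when the record is requested), i.e. December 23, 2022; done January 15, 2023, after the minimum wait.
Step 6: 30 days after February 14, 2023 (end of the 30-day review period, which began when the brief is served on the agency on January 15, 2023) is March 16, 2023; done March 21, 2023 — 5 days late.

No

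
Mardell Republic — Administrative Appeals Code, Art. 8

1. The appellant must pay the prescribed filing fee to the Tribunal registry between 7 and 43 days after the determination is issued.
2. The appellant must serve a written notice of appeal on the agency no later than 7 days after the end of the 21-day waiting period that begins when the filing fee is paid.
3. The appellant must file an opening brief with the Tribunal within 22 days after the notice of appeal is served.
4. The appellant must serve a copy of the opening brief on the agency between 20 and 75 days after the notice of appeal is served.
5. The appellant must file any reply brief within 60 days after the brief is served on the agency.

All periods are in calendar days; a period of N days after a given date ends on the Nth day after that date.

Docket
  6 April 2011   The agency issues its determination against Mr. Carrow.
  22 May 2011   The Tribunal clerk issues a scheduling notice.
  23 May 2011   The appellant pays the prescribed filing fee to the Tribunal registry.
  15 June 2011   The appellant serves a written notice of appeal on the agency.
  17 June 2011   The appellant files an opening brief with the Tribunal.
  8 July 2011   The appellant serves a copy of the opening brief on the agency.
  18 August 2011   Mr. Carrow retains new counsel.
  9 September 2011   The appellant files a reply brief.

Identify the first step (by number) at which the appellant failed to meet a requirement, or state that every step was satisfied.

Step 1 — 7 and 43 days from 6 April 2011 (when the determination is issued) are 13 April 2011 and 19 May 2011 respectively; 23 May 2011 is 4 days past the end of the window.

Step 1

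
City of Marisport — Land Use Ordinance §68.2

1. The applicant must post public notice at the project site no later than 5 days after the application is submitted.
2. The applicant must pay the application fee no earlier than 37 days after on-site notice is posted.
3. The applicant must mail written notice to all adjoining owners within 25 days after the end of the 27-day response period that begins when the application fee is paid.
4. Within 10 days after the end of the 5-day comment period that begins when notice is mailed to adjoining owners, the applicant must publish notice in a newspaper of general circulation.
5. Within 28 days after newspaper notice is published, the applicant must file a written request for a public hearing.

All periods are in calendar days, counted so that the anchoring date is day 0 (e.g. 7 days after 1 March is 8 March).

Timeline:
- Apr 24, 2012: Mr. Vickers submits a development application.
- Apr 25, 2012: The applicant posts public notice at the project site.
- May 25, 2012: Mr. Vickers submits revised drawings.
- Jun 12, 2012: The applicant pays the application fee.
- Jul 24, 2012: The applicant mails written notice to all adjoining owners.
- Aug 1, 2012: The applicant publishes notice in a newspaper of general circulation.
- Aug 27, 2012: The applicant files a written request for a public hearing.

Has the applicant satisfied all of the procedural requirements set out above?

Yes

(1) due by Apr 24, 2012 + 5 days = Apr 29, 2012; Apr 25, 2012 is within that limit.
(2) permitted from Apr 25, 2012 + 37 days = Jun 1, 2012 onward; done Jun 12, 2012, after the minimum wait.
(3) due by Jul 9, 2012 + 25 days = Aug 3, 2012; completed Jul 24, 2012, before the deadline.
(4) due by Jul 29, 2012 + 10 days = Aug 8, 2012; done Aug 1, 2012 — timely.
(5) due by Aug 1, 2012 + 28 days = Aug 29, 2012; completed Aug 27, 2012, before the deadline.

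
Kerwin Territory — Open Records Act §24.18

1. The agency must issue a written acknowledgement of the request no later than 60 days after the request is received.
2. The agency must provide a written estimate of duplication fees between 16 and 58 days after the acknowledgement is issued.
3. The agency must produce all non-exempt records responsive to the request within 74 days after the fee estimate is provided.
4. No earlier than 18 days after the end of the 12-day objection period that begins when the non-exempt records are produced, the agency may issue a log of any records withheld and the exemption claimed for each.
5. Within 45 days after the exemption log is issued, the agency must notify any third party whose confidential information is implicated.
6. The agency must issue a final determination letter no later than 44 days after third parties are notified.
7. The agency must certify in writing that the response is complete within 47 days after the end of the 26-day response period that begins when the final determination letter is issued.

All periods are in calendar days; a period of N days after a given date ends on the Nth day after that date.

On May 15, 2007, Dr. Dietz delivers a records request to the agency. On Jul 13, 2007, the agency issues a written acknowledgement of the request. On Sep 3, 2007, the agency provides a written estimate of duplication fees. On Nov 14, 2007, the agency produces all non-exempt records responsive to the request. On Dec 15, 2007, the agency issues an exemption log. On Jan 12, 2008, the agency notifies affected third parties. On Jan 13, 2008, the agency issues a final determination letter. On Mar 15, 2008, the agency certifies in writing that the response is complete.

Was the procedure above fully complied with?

Step 1: 60 days after May 15, 2007 (when the request is received) is Jul 14, 2007; Jul 13, 2007 is within that limit.
Step 2: the window is 16–58 days after Jul 13, 2007 (when the acknowledgement is issued), so Jul 29, 2007 through Sep 9, 2007; done Sep 3, 2007, which is between those dates.
Step 3: 74 days after Sep 3, 2007 (when the fee estimate is provided) is Nov 16, 2007; done Nov 14, 2007 — timely.
Step 4: the earliest permitted date is 18 days after Nov 26, 2007 (end of the 12-day objection period, which began when the non-exempt records are produced on Nov 14, 2007), i.e. Dec 14, 2007; done Dec 15, 2007 — permitted.
Step 5: 45 days after Dec 15, 2007 (when the exemption log is issued) is Jan 29, 2008; Jan 12, 2008 is within that limit.
Step 6: 44 days after Jan 12, 2008 (when third parties are notified) is Feb 25, 2008; done Jan 13, 2008 — timely.
Step 7: 47 days after Feb 8, 2008 (end of the 26-day response period, which began when the final determination letter is issued on Jan 13, 2008) is Mar 26, 2008; Mar 15, 2008 is within that limit.

Yes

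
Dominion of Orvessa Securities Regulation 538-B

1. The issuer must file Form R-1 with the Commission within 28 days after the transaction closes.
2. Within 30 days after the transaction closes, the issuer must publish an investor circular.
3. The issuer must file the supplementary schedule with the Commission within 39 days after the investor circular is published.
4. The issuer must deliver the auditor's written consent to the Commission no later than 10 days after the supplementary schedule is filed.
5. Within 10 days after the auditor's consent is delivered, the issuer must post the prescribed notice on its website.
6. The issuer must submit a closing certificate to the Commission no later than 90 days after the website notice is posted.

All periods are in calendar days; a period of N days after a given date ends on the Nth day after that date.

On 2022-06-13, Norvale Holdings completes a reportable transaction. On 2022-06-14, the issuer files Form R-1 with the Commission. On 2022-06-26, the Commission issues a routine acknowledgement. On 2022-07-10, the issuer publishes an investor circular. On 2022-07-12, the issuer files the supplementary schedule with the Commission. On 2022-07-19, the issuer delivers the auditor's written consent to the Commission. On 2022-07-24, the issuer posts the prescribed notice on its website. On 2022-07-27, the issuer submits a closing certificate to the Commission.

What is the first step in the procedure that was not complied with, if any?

None — every step was satisfied

Step 1: 28 days after 2022-06-13 (when the transaction closes) is 2022-07-11; completed 2022-06-14, before the deadline.
Step 2: 30 days after 2022-06-13 (when the transaction closes) is 2022-07-13; completed 2022-07-10, before the deadline.
Step 3: 39 days after 2022-07-10 (when the investor circular is published) is 2022-08-18; completed 2022-07-12, before the deadline.
Step 4: 10 days after 2022-07-12 (when the supplementary schedule is filed) is 2022-07-22; completed 2022-07-19, before the deadline.
Step 5: 10 days after 2022-07-19 (when the auditor's consent is delivered) is 2022-07-29; done 2022-07-24 — timely.
Step 6: 90 days after 2022-07-24 (when the website notice is posted) is 2022-10-22; 2022-07-27 is within that limit.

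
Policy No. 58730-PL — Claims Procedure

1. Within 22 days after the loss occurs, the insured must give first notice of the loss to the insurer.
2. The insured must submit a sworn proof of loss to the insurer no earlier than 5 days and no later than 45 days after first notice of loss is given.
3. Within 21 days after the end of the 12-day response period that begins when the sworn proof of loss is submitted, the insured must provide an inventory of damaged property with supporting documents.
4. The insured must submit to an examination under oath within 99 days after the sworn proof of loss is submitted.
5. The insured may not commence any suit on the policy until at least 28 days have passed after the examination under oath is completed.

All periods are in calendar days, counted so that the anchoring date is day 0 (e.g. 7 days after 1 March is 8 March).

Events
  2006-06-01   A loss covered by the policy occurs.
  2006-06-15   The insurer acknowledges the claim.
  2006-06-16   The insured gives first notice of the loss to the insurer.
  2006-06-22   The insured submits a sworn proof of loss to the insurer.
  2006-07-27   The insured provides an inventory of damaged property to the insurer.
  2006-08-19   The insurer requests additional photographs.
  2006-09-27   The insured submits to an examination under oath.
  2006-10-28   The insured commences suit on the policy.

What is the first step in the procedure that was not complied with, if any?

Step 1 — counting 22 days from 2006-06-01 (when the loss occurs) gives a deadline of 2006-06-23; done 2006-06-16 — timely.
Step 2 — 5 and 45 days from 2006-06-16 (when first notice of loss is given) are 2006-06-21 and 2006-07-31 respectively; 2006-06-22 falls inside that range.
Step 3 — counting 21 days from 2006-07-04 (end of the 12-day response period, which began when the sworn proof of loss is submitted on 2006-06-22) gives a deadline of 2006-07-25; done 2006-07-27 — 2 days late.

Step 3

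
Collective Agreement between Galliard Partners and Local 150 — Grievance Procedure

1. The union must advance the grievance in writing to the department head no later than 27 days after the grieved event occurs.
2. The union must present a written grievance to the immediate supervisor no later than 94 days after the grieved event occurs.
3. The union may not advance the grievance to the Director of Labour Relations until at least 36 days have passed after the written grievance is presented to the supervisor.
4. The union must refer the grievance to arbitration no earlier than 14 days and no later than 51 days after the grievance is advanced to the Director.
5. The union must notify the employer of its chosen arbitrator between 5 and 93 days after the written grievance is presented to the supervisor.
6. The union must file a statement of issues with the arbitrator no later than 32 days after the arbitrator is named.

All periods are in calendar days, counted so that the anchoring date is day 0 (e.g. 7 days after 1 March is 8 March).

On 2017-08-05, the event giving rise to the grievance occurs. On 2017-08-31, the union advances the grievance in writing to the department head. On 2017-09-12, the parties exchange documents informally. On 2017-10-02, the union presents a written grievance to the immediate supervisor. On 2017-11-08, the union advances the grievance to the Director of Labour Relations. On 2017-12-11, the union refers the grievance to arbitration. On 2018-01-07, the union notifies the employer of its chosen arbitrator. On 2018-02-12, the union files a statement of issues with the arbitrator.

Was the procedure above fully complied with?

Step 1: 27 days after 2017-08-05 (when the grieved event occurs) is 2017-09-01; 2017-08-31 is within that limit.
Step 2: 94 days after 2017-08-05 (when the grieved event occurs) is 2017-11-07; done 2017-10-02 — timely.
Step 3: the earliest permitted date is 36 days after 2017-10-02 (when the written grievance is presented to the supervisor), i.e. 2017-11-07; done 2017-11-08 — permitted.
Step 4: the window is 14–51 days after 2017-11-08 (when the grievance is advanced to the Director), so 2017-11-22 through 2017-12-29; 2017-12-11 falls inside that range.
Step 5: the window is 5–93 days after 2017-10-02 (when the written grievance is presented to the supervisor), so 2017-10-07 through 2018-01-03; 2018-01-07 is 4 days past the end of the window.

No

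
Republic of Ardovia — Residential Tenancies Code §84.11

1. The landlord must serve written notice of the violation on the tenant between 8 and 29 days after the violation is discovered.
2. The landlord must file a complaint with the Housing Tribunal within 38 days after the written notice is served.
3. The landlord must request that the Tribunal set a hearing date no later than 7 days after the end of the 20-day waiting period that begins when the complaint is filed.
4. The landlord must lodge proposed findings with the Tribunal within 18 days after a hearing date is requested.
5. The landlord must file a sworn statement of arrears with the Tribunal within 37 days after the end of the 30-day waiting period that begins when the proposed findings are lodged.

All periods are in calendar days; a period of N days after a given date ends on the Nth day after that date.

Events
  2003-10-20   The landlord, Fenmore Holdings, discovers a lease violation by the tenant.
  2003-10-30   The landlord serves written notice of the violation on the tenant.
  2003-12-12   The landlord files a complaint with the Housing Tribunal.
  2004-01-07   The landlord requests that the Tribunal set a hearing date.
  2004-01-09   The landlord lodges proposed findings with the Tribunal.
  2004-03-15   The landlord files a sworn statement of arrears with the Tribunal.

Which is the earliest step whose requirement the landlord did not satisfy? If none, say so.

Step 2

(1) the permitted window runs from 2003-10-20 + 8 = 2003-10-28 to 2003-10-20 + 29 = 2003-11-18; 2003-10-30 falls inside that range.
(2) due by 2003-10-30 + 38 days = 2003-12-07; 2003-12-12 misses that deadline by 5 days.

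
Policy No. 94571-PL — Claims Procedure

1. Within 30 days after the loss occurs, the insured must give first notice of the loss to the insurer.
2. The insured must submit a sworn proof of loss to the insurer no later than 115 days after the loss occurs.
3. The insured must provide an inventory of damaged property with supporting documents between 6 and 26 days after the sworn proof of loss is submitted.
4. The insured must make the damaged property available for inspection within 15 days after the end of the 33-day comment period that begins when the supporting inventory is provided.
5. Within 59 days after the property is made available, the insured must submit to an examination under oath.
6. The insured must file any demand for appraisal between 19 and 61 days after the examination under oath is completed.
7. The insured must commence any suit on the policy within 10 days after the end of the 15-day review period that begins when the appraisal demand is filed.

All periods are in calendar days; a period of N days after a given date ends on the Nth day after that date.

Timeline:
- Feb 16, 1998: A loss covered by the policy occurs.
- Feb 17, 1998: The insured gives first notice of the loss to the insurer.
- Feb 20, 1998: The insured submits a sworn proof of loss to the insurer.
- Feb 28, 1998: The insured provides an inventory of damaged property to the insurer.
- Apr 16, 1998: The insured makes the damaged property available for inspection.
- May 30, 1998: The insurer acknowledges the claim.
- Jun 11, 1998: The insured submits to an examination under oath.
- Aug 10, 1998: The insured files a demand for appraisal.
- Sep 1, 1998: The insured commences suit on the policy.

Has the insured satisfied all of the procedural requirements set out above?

(1) due by Feb 16, 1998 + 30 days = Mar 18, 1998; completed Feb 17, 1998, before the deadline.
(2) due by Feb 16, 1998 + 115 days = Jun 11, 1998; Feb 20, 1998 is within that limit.
(3) the permitted window runs from Feb 20, 1998 + 6 = Feb 26, 1998 to Feb 20, 1998 + 26 = Mar 18, 1998; done Feb 28, 1998 — within the window.
(4) due by Apr 2, 1998 + 15 days = Apr 17, 1998; Apr 16, 1998 is within that limit.
(5) due by Apr 16, 1998 + 59 days = Jun 14, 1998; Jun 11, 1998 is within that limit.
(6) the permitted window runs from Jun 11, 1998 + 19 = Jun 30, 1998 to Jun 11, 1998 + 61 = Aug 11, 1998; Aug 10, 1998 falls inside that range.
(7) due by Aug 25, 1998 + 10 days = Sep 4, 1998; Sep 1, 1998 is within that limit.

Yes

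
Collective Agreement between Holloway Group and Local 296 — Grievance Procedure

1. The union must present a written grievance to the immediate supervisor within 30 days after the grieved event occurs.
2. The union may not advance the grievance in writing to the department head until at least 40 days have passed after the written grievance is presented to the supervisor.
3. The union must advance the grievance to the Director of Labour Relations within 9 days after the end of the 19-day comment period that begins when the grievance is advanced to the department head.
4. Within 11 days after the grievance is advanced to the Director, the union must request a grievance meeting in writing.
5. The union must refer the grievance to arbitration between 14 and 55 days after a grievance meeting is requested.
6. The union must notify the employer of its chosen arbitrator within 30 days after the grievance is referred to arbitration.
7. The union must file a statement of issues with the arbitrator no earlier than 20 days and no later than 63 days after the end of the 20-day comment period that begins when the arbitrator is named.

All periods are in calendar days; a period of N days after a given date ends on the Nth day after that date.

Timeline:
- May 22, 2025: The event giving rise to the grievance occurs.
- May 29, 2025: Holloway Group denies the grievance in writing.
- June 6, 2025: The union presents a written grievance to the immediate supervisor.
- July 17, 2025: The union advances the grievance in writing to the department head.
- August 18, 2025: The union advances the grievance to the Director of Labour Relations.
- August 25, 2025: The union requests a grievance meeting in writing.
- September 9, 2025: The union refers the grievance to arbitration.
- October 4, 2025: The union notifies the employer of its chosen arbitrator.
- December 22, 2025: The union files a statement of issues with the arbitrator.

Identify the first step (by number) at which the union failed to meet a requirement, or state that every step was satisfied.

Step 3

Step 1 — counting 30 days from May 22, 2025 (when the grieved event occurs) gives a deadline of June 21, 2025; completed June 6, 2025, before the deadline.
Step 2 — must wait 40 days from June 6, 2025 (when the written grievance is presented to the supervisor), so not before July 16, 2025; done July 17, 2025, after the minimum wait.
Step 3 — counting 9 days from August 5, 2025 (end of the 19-day comment period, which began when the grievance is advanced to the department head on July 17, 2025) gives a deadline of August 14, 2025; not done until August 18, 2025, 4 days after the deadline.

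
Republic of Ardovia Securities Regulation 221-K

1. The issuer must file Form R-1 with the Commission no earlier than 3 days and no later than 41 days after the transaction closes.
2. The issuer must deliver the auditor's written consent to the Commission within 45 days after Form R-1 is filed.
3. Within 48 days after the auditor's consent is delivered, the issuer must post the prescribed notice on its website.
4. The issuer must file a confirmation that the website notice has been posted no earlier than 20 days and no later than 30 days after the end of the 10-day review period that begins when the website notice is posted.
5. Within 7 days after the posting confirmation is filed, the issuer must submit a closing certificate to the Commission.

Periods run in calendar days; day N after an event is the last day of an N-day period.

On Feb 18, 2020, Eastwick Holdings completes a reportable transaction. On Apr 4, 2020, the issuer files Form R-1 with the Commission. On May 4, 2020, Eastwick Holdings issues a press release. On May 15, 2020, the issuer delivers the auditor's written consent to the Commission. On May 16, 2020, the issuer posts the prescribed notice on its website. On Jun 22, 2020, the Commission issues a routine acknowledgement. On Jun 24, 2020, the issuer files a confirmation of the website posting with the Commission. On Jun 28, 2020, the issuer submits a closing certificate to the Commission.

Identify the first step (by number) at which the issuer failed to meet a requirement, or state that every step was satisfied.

Step 1: the window is 3–41 days after Feb 18, 2020 (when the transaction closes), so Feb 21, 2020 through Mar 30, 2020; done Apr 4, 2020 — 5 days after the window closed.

Step 1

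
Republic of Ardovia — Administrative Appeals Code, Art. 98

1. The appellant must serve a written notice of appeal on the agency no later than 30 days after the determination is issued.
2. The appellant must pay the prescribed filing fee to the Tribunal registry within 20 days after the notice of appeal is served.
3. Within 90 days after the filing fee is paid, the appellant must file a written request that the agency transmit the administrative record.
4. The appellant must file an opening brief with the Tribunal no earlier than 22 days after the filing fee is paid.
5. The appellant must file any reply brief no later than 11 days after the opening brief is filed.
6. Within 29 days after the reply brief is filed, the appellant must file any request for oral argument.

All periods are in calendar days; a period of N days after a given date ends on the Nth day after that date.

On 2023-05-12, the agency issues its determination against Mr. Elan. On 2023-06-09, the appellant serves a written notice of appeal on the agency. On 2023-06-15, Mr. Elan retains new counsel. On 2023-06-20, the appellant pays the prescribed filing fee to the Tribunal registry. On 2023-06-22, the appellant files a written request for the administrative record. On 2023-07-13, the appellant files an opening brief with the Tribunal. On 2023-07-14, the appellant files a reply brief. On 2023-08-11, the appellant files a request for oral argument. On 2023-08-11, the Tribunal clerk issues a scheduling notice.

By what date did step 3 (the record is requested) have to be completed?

Step 3 runs from 2023-06-20, when the filing fee is paid. 90 days after 2023-06-20 is 2023-09-18.

2023-09-18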